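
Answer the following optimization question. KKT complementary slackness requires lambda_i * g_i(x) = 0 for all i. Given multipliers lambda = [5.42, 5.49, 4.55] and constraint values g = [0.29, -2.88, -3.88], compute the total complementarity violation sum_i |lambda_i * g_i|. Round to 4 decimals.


KKT complementary slackness check:
lambda_1 * g_1 = 5.42 * 0.29 = 1.5718
lambda_2 * g_2 = 5.49 * -2.88 = -15.8112
lambda_3 * g_3 = 4.55 * -3.88 = -17.654
Total violation = 1.5718 + 15.8112 + 17.654 = 35.037


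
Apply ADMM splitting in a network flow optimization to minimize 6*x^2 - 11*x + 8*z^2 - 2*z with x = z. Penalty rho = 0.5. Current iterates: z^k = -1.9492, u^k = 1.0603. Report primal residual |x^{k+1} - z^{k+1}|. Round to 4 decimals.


ADMM iteration with rho = 0.5, z^k = -1.9492, u^k = 1.0603
Step 1: x-update.
Minimize 6*x^2 - 11*x + (0.5/2)*(x + 1.9492 + 1.0603)^2
FOC: (2*6 + 0.5)*x = 11 + 0.5*(-1.9492 - 1.0603)
x^{k+1} = 0.7596
Step 2: z-update.
Minimize 8*z^2 - 2*z + (0.5/2)*(0.7596 - z + 1.0603)^2
FOC: (2*8 + 0.5)*z = 2 + 0.5*(0.7596 + 1.0603)
z^{k+1} = 0.1764
Step 3: u-update.
u^{k+1} = 1.0603 + 0.7596 - 0.1764 = 1.6436
Step 4: Primal residual = |0.7596 - 0.1764| = 0.5833


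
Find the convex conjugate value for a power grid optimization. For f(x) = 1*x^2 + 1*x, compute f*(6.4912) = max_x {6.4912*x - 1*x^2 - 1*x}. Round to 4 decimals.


f*(y) = sup_x {y*x - a*x^2 - b*x} = sup_x {(y-b)*x - a*x^2}
FOC: (y - b) - 2a*x = 0 => x* = (y - b)/(2a)
x* = (6.4912 - 1)/(2*1) = 2.7456
f*(6.4912) = (y-b)^2/(4a) = (6.4912 - 1)^2/(4*1)
= 30.1533/4 = 7.5383


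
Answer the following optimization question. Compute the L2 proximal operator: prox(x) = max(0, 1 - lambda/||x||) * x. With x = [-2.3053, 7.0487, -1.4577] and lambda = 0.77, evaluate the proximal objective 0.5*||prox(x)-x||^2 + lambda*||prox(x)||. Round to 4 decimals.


Step 1: Compute ||x||.
||x|| = 7.558
Step 2: Compute scaling factor.
scale = max(0, 1 - 0.77/7.558) = 0.8981
Step 3: prox(x) = [-2.0704, 6.3306, -1.3092]
||prox(x)|| = 6.788
Step 4: Proximal objective.
0.5*||prox-x||^2 = 0.2965
lambda*||prox|| = 5.2268
Total = 5.5232


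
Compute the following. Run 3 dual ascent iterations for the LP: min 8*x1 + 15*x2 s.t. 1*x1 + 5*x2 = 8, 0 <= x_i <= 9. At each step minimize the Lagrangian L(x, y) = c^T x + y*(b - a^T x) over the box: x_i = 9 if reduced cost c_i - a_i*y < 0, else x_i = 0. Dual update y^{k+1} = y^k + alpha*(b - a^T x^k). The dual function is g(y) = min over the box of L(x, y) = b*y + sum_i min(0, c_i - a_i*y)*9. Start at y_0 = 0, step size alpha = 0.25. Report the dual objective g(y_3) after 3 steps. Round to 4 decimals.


Dual ascent for LP: min 8*x1 + 15*x2, 1*x1 + 5*x2 = 8, 0 <= x_i <= 9
Step 1: y^k = 0.0, reduced costs: (8.0, 15.0)
  x^k = (0.0, 0.0), subgradient = b - a^T x = 8.0
  y^{k+1} = 0.0 + 0.25*8.0 = 2.0
Step 2: y^k = 2.0, reduced costs: (6.0, 5.0)
  x^k = (0.0, 0.0), subgradient = b - a^T x = 8.0
  y^{k+1} = 2.0 + 0.25*8.0 = 4.0
Step 3: y^k = 4.0, reduced costs: (4.0, -5.0)
  x^k = (0.0, 9.0), subgradient = b - a^T x = -37.0
  y^{k+1} = 4.0 + 0.25*-37.0 = -5.25
Dual objective at y_3 = -5.25: reduced costs (13.25, 41.25), box minimizer x = (0.0, 0.0)
g(y_3) = b*y + (c1 - a1*y)*x1 + (c2 - a2*y)*x2 = 8*(-5.25) + 13.25*0.0 + 41.25*0.0 = -42.0 + 0.0 + 0.0 = -42.0


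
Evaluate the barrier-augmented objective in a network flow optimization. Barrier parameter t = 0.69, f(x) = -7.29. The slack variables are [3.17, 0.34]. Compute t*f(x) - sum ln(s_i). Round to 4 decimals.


Step 1: Compute log-barrier.
ln values: [1.1537, -1.0788]
phi = -(1.1537 - 1.0788) = -0.0749
Step 2: Compute augmented objective.
t*f(x) = 0.69*-7.29 = -5.0301
Total = -5.0301 - 0.0749 = -5.105


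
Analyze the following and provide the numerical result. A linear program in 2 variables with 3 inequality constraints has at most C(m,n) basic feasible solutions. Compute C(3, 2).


Each vertex corresponds to some choice of n active constraints out of m, so the number of vertices is at most C(m, n) = m! / (n!(m-n)!).
m = 3, n = 2
Numerator: 3 * 2
Denominator: 2! = 2
C(3, 2) = 3


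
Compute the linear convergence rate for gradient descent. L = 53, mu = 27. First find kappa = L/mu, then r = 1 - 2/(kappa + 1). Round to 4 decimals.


Step 1: Compute the condition number.
kappa = L/mu = 53/27 = 1.963
Step 2: Compute the convergence rate.
r = 1 - 2/(kappa + 1) = 1 - 2*mu/(L + mu) = (L - mu)/(L + mu) = 26/80 = 0.325


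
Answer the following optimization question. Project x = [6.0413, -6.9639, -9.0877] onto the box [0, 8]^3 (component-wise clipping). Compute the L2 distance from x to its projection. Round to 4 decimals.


Project each component onto [0, 8].
clip(6.0413) = 6.0413, clip(-6.9639) = 0.0, clip(-9.0877) = 0.0
Projection = [6.0413, 0.0, 0.0]
Squared diffs: [0.0, 48.4959, 82.5863]
Distance = sqrt(131.0822) = 11.4491


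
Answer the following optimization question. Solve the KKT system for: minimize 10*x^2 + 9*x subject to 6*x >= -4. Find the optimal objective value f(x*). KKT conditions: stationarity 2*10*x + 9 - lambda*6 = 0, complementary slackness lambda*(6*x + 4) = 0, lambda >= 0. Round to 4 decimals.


Step 1: Try lambda = 0 (constraint inactive).
Stationarity: 2*10*x + 9 = 0
x* = -9/(2*10) = -0.45
Check constraint: 6*-0.45 = -2.7 >= -4 -- satisfied.
Step 2: Compute optimal value.
f(x*) = 10*(-0.45)^2 + 9*(-0.45) = -2.025


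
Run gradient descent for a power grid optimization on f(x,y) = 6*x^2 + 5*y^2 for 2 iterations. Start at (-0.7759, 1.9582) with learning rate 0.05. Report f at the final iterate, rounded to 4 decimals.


Gradient descent on f(x,y) = 6*x^2 + 5*y^2.
Starting point: (-0.7759, 1.9582), alpha = 0.05
Step 1: grad_x = 2*6*-0.7759 = -9.3108, grad_y = 2*5*1.9582 = 19.582
  x_1 = -0.7759 - 0.05*-9.3108 = -0.3104
  y_1 = 1.9582 - 0.05*19.582 = 0.9791
Step 2: grad_x = 2*6*-0.3104 = -3.7243, grad_y = 2*5*0.9791 = 9.791
  x_2 = -0.3104 - 0.05*-3.7243 = -0.1241
  y_2 = 0.9791 - 0.05*9.791 = 0.4896
f(-0.1241, 0.4896) = 6*(-0.1241)^2 + 5*0.4896^2 = 1.2908


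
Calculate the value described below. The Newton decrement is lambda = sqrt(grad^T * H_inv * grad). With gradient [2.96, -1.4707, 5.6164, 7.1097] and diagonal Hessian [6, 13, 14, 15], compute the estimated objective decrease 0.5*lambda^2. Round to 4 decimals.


Step 1: H is diagonal, so H^(-1) * g = [0.4933, -0.1131, 0.4012, 0.474].
Step 2: g^T H^(-1) g = sum_i g_i^2 / H_ii
  = (2.96)^2/6 + (-1.4707)^2/13 + (5.6164)^2/14 + (7.1097)^2/15
  = 1.4603 + 0.1664 + 2.2531 + 3.3699 = 7.2496
Step 3: Objective decrease = 0.5 * g^T H^(-1) g = 3.6248


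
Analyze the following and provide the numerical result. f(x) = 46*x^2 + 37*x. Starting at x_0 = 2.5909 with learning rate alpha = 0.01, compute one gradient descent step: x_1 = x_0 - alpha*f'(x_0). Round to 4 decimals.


We compute the gradient at x_0 and apply the update.
f'(x) = 92*x + 37
f'(2.5909) = 92*2.5909 + 37 = 275.3628
x_1 = 2.5909 - 0.01*275.3628 = -0.1627


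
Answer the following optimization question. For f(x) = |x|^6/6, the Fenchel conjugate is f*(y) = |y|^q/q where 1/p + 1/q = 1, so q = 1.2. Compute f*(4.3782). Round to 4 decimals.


The conjugate exponent q satisfies 1/p + 1/q = 1.
p = 6, so q = 6/(6 - 1) = 1.2
|y|^q = 4.3782^1.2 = 5.8824
f*(4.3782) = 5.8824 / 1.2 = 4.902


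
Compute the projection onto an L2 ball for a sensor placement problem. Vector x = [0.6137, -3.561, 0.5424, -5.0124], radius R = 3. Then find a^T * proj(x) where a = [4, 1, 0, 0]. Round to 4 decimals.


Step 1: Compute ||x|| (intermediates to 6 decimals).
||x|| = sqrt(0.6137^2 + (-3.561)^2 + 0.5424^2 + (-5.0124)^2) = 6.202878
Step 2: Project.
Since ||x|| > R, scale = R/||x|| = 3/6.202878 = 0.483646, proj(x) = scale * x
proj(x) = [0.296814, -1.722263, 0.26233, -2.424227]
Step 3: Dot product.
a^T * proj(x) = 4*0.296814 + 1*(-1.722263) + 0*0.26233 + 0*(-2.424227) = -0.535


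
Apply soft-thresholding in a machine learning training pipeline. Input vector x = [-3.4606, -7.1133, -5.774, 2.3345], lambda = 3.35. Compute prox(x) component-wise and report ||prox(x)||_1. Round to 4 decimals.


Soft-thresholding with lambda = 3.35:
prox(-3.4606) = sign(-3.4606)*max(|-3.4606| - 3.35, 0) = -0.1106
prox(-7.1133) = sign(-7.1133)*max(|-7.1133| - 3.35, 0) = -3.7633
prox(-5.774) = sign(-5.774)*max(|-5.774| - 3.35, 0) = -2.424
prox(2.3345) = sign(2.3345)*max(|2.3345| - 3.35, 0) = 0.0
prox(x) = [-0.1106, -3.7633, -2.424, 0.0]
||prox(x)||_1 = 0.1106 + 3.7633 + 2.424 + 0.0 = 6.2979


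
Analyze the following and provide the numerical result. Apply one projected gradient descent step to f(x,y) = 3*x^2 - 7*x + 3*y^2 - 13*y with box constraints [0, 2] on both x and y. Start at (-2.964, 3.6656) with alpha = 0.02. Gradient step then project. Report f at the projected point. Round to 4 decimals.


Step 1: Compute gradient at (-2.964, 3.6656).
grad_x = 2*3*-2.964 - 7 = -24.784
grad_y = 2*3*3.6656 - 13 = 8.9936
Step 2: Gradient step.
x_raw = -2.964 - 0.02*-24.784 = -2.4683
y_raw = 3.6656 - 0.02*8.9936 = 3.4857
Step 3: Project onto [0, 2].
x_proj = clip(-2.4683) = 0.0
y_proj = clip(3.4857) = 2.0
Step 4: Evaluate f.
f(0.0, 2.0) = -14.0


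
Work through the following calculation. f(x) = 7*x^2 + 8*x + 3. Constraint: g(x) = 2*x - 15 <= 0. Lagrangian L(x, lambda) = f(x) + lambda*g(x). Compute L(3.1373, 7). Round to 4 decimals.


Step 1: Evaluate f(x).
f(3.1373) = 7*3.1373^2 + 8*3.1373 + 3 = 96.997
Step 2: Evaluate g(x).
g(3.1373) = 2*3.1373 - 15 = -8.7254
Step 3: Compute Lagrangian.
L = 96.997 + 7*-8.7254 = 35.9192


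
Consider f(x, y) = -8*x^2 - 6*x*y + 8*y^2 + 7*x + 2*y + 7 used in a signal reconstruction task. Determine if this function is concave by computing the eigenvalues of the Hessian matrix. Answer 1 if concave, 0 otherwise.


The Hessian of f(x,y) = -8*x^2 - 6*x*y + 8*y^2 + 7*x + 2*y + 7 is:
H = [[-16, -6], [-6, 16]]
Trace = -16 + 16 = 0
Determinant = -16*16 - (-6)^2 = -292
Discriminant = (0)^2 - 4*-292 = 1168.0
Eigenvalues: lambda_1 = -17.088, lambda_2 = 17.088
The function is not concave.

0


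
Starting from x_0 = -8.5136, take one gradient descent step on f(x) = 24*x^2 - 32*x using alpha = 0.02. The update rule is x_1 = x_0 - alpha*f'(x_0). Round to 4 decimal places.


We compute the gradient at x_0 and apply the update.
f'(x) = 48*x - 32
f'(-8.5136) = 48*-8.5136 - 32 = -440.6528
x_1 = -8.5136 - 0.02*-440.6528 = 0.2995


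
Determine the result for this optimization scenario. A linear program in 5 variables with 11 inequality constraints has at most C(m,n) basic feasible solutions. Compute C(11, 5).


Each vertex corresponds to some choice of n active constraints out of m, so the number of vertices is at most C(m, n) = m! / (n!(m-n)!).
m = 11, n = 5
Numerator: 11 * 10 * 9 * 8 * 7
Denominator: 5! = 120
C(11, 5) = 462


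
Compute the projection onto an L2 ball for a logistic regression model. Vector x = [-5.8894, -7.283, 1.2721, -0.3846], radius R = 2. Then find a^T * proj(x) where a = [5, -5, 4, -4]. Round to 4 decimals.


Step 1: Compute ||x|| (intermediates to 6 decimals).
||x|| = sqrt((-5.8894)^2 + (-7.283)^2 + 1.2721^2 + (-0.3846)^2) = 9.460089
Step 2: Project.
Since ||x|| > R, scale = R/||x|| = 2/9.460089 = 0.211415, proj(x) = scale * x
proj(x) = [-1.245108, -1.539735, 0.268941, -0.08131]
Step 3: Dot product.
a^T * proj(x) = 5*(-1.245108) - 5*(-1.539735) + 4*0.268941 - 4*(-0.08131) = 2.8741


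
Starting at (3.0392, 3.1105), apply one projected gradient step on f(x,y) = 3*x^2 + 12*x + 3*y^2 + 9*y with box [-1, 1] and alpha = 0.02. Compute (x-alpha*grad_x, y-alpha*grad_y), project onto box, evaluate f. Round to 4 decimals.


Step 1: Compute gradient at (3.0392, 3.1105).
grad_x = 2*3*3.0392 + 12 = 30.2352
grad_y = 2*3*3.1105 + 9 = 27.663
Step 2: Gradient step.
x_raw = 3.0392 - 0.02*30.2352 = 2.4345
y_raw = 3.1105 - 0.02*27.663 = 2.5572
Step 3: Project onto [-1, 1].
x_proj = clip(2.4345) = 1.0
y_proj = clip(2.5572) = 1.0
Step 4: Evaluate f.
f(1.0, 1.0) = 27.0


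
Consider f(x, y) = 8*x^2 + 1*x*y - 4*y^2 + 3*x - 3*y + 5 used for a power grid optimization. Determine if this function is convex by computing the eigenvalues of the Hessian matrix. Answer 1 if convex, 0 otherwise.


The Hessian of f(x,y) = 8*x^2 + 1*x*y - 4*y^2 + 3*x - 3*y + 5 is:
H = [[16, 1], [1, -8]]
Trace = 16 - 8 = 8
Determinant = 16*-8 - (1)^2 = -129
Discriminant = (8)^2 - 4*-129 = 580.0
Eigenvalues: lambda_1 = -8.0416, lambda_2 = 16.0416
The function is not convex.

0


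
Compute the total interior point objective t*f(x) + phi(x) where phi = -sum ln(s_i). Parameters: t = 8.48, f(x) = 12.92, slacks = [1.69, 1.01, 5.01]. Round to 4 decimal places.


Step 1: Compute log-barrier.
ln values: [0.5247, 0.01, 1.6114]
phi = -(0.5247 + 0.01 + 1.6114) = -2.1461
Step 2: Compute augmented objective.
t*f(x) = 8.48*12.92 = 109.5616
Total = 109.5616 - 2.1461 = 107.4155


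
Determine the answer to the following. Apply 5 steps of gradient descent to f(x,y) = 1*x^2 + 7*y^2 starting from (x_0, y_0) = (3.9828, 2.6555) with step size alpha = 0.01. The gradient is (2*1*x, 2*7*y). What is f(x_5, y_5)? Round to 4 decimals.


Gradient descent on f(x,y) = 1*x^2 + 7*y^2.
Starting point: (3.9828, 2.6555), alpha = 0.01
Step 1: grad_x = 2*1*3.9828 = 7.9656, grad_y = 2*7*2.6555 = 37.177
  x_1 = 3.9828 - 0.01*7.9656 = 3.9031
  y_1 = 2.6555 - 0.01*37.177 = 2.2837
Step 2: grad_x = 2*1*3.9031 = 7.8063, grad_y = 2*7*2.2837 = 31.9722
  x_2 = 3.9031 - 0.01*7.8063 = 3.8251
  y_2 = 2.2837 - 0.01*31.9722 = 1.964
Step 3: grad_x = 2*1*3.8251 = 7.6502, grad_y = 2*7*1.964 = 27.4961
  x_3 = 3.8251 - 0.01*7.6502 = 3.7486
  y_3 = 1.964 - 0.01*27.4961 = 1.689
Step 4: grad_x = 2*1*3.7486 = 7.4972, grad_y = 2*7*1.689 = 23.6467
  x_4 = 3.7486 - 0.01*7.4972 = 3.6736
  y_4 = 1.689 - 0.01*23.6467 = 1.4526
Step 5: grad_x = 2*1*3.6736 = 7.3472, grad_y = 2*7*1.4526 = 20.3361
  x_5 = 3.6736 - 0.01*7.3472 = 3.6001
  y_5 = 1.4526 - 0.01*20.3361 = 1.2492
f(3.6001, 1.2492) = 1*3.6001^2 + 7*1.2492^2 = 23.8848


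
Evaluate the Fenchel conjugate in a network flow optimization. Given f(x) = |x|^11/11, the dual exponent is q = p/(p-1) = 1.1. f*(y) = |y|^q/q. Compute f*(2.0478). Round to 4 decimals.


The conjugate exponent q satisfies 1/p + 1/q = 1.
p = 11, so q = 11/(11 - 1) = 1.1
|y|^q = 2.0478^1.1 = 2.2
f*(2.0478) = 2.2 / 1.1 = 2.0


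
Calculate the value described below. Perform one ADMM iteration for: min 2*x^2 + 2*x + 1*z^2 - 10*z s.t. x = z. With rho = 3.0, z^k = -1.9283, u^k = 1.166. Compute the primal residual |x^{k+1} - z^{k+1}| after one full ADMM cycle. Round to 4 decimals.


ADMM iteration with rho = 3.0, z^k = -1.9283, u^k = 1.166
Step 1: x-update.
Minimize 2*x^2 + 2*x + (3.0/2)*(x + 1.9283 + 1.166)^2
FOC: (2*2 + 3.0)*x = -2 + 3.0*(-1.9283 - 1.166)
x^{k+1} = -1.6118
Step 2: z-update.
Minimize 1*z^2 - 10*z + (3.0/2)*(-1.6118 - z + 1.166)^2
FOC: (2*1 + 3.0)*z = 10 + 3.0*(-1.6118 + 1.166)
z^{k+1} = 1.7325
Step 3: u-update.
u^{k+1} = 1.166 - 1.6118 - 1.7325 = -2.1783
Step 4: Primal residual = |-1.6118 - 1.7325| = 3.3443


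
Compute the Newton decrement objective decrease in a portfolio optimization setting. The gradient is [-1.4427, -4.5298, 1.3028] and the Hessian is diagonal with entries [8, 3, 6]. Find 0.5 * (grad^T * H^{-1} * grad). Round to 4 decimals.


Step 1: H is diagonal, so H^(-1) * g = [-0.1803, -1.5099, 0.2171].
Step 2: g^T H^(-1) g = sum_i g_i^2 / H_ii
  = (-1.4427)^2/8 + (-4.5298)^2/3 + (1.3028)^2/6
  = 0.2602 + 6.8397 + 0.2829 = 7.3828
Step 3: Objective decrease = 0.5 * g^T H^(-1) g = 3.6914


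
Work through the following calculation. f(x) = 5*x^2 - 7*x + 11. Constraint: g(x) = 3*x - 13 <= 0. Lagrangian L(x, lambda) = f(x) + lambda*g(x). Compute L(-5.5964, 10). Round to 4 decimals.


Step 1: Evaluate f(x).
f(-5.5964) = 5*(-5.5964)^2 - 7*(-5.5964) + 11 = 206.7733
Step 2: Evaluate g(x).
g(-5.5964) = 3*-5.5964 - 13 = -29.7892
Step 3: Compute Lagrangian.
L = 206.7733 + 10*-29.7892 = -91.1187


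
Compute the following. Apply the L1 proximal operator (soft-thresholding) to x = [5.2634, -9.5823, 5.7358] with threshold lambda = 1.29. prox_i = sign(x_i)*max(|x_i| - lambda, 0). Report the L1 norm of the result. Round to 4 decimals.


Soft-thresholding with lambda = 1.29:
prox(5.2634) = sign(5.2634)*max(|5.2634| - 1.29, 0) = 3.9734
prox(-9.5823) = sign(-9.5823)*max(|-9.5823| - 1.29, 0) = -8.2923
prox(5.7358) = sign(5.7358)*max(|5.7358| - 1.29, 0) = 4.4458
prox(x) = [3.9734, -8.2923, 4.4458]
||prox(x)||_1 = 3.9734 + 8.2923 + 4.4458 = 16.7115


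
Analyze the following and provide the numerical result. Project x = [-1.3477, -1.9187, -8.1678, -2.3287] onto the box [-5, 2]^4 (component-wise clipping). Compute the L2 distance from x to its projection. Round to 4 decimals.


Project each component onto [-5, 2].
clip(-1.3477) = -1.3477, clip(-1.9187) = -1.9187, clip(-8.1678) = -5.0, clip(-2.3287) = -2.3287
Projection = [-1.3477, -1.9187, -5.0, -2.3287]
Squared diffs: [0.0, 0.0, 10.035, 0.0]
Distance = sqrt(10.035) = 3.1678


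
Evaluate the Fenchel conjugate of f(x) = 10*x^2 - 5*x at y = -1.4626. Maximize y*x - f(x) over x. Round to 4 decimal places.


f*(y) = sup_x {y*x - a*x^2 - b*x} = sup_x {(y-b)*x - a*x^2}
FOC: (y - b) - 2a*x = 0 => x* = (y - b)/(2a)
x* = (-1.4626 + 5)/(2*10) = 0.1769
f*(-1.4626) = (y-b)^2/(4a) = (-1.4626 + 5)^2/(4*10)
= 12.5132/40 = 0.3128


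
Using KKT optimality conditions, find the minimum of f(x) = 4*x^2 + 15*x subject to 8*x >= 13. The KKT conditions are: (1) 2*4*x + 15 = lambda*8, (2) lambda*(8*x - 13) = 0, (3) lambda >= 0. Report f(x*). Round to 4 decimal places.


Step 1: Try lambda = 0 (constraint inactive).
x_unc = -15/(2*4) = -1.875
Check: 8*-1.875 = -15.0 < 13 -- violated!
Step 2: Constraint must be active: 8*x = 13
x* = 13/8 = 1.625
lambda = (2*4*1.625 + 15)/8 = 3.5
Step 3: Compute optimal value.
f(x*) = 4*1.625^2 + 15*1.625 = 34.9375


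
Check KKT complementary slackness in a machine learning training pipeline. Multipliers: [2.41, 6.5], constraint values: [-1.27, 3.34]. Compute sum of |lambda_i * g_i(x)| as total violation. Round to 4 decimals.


KKT complementary slackness check:
lambda_1 * g_1 = 2.41 * -1.27 = -3.0607
lambda_2 * g_2 = 6.5 * 3.34 = 21.71
Total violation = 3.0607 + 21.71 = 24.7707


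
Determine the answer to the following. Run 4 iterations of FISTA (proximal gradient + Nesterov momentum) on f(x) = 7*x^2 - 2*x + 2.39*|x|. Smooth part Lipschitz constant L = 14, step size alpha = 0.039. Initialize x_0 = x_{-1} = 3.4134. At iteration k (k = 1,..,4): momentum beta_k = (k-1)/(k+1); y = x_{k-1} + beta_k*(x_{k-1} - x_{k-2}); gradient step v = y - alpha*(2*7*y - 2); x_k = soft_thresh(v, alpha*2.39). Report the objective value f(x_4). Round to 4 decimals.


FISTA on f(x) = 7*x^2 - 2*x + 2.39*|x|
L = 14, alpha = 0.039
Iteration 1: beta = 0.0, y = 3.4134 + 0.0*(3.4134 - 3.4134) = 3.4134
  grad(y) = 45.7876, v = y - alpha*grad = 1.6277
  prox(v) = soft_thresh(1.6277, 0.0932) = 1.5345
Iteration 2: beta = 0.3333, y = 1.5345 + 0.3333*(1.5345 - 3.4134) = 0.9082
  grad(y) = 10.7143, v = y - alpha*grad = 0.4903
  prox(v) = soft_thresh(0.4903, 0.0932) = 0.3971
Iteration 3: beta = 0.5, y = 0.3971 + 0.5*(0.3971 - 1.5345) = -0.1716
  grad(y) = -4.4023, v = y - alpha*grad = 0.0001
  prox(v) = soft_thresh(0.0001, 0.0932) = 0.0
Iteration 4: beta = 0.6, y = 0.0 + 0.6*(0.0 - 0.3971) = -0.2383
  grad(y) = -5.3356, v = y - alpha*grad = -0.0302
  prox(v) = soft_thresh(-0.0302, 0.0932) = 0.0
f(x_4) = 7*0.0^2 - 2*0.0 + 2.39*|0.0| = 0.0


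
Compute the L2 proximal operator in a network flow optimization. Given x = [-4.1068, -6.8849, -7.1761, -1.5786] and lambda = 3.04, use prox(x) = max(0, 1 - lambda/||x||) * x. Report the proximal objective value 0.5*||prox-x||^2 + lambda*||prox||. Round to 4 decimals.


Step 1: Compute ||x||.
||x|| = 10.8746
Step 2: Compute scaling factor.
scale = max(0, 1 - 3.04/10.8746) = 0.7204
Step 3: prox(x) = [-2.9587, -4.9602, -5.17, -1.1373]
||prox(x)|| = 7.8346
Step 4: Proximal objective.
0.5*||prox-x||^2 = 4.6208
lambda*||prox|| = 23.8172
Total = 28.4379


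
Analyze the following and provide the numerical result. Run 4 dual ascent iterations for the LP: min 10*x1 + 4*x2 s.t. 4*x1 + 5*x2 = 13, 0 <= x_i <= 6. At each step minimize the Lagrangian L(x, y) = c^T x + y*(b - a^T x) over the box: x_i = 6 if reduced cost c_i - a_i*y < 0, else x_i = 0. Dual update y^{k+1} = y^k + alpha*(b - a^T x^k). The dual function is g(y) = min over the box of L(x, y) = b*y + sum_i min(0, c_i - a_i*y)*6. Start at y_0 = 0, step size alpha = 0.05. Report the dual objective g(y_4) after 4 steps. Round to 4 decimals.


Dual ascent for LP: min 10*x1 + 4*x2, 4*x1 + 5*x2 = 13, 0 <= x_i <= 6
Step 1: y^k = 0.0, reduced costs: (10.0, 4.0)
  x^k = (0.0, 0.0), subgradient = b - a^T x = 13.0
  y^{k+1} = 0.0 + 0.05*13.0 = 0.65
Step 2: y^k = 0.65, reduced costs: (7.4, 0.75)
  x^k = (0.0, 0.0), subgradient = b - a^T x = 13.0
  y^{k+1} = 0.65 + 0.05*13.0 = 1.3
Step 3: y^k = 1.3, reduced costs: (4.8, -2.5)
  x^k = (0.0, 6.0), subgradient = b - a^T x = -17.0
  y^{k+1} = 1.3 + 0.05*-17.0 = 0.45
Step 4: y^k = 0.45, reduced costs: (8.2, 1.75)
  x^k = (0.0, 0.0), subgradient = b - a^T x = 13.0
  y^{k+1} = 0.45 + 0.05*13.0 = 1.1
Dual objective at y_4 = 1.1: reduced costs (5.6, -1.5), box minimizer x = (0.0, 6.0)
g(y_4) = b*y + (c1 - a1*y)*x1 + (c2 - a2*y)*x2 = 13*1.1 + 5.6*0.0 + (-1.5)*6.0 = 14.3 + 0.0 - 9.0 = 5.3


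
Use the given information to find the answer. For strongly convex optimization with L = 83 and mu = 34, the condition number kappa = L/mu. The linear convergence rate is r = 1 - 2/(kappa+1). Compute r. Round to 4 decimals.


Step 1: Compute the condition number.
kappa = L/mu = 83/34 = 2.4412
Step 2: Compute the convergence rate.
r = 1 - 2/(kappa + 1) = 1 - 2*mu/(L + mu) = (L - mu)/(L + mu) = 49/117 = 0.4188


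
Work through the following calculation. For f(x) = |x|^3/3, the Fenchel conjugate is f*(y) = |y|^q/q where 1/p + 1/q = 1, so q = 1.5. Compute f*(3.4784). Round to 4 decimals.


The conjugate exponent q satisfies 1/p + 1/q = 1.
p = 3, so q = 3/(3 - 1) = 1.5
|y|^q = 3.4784^1.5 = 6.4874
f*(3.4784) = 6.4874 / 1.5 = 4.3249


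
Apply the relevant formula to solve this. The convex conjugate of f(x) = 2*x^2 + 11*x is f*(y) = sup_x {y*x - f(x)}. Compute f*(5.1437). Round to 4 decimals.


f*(y) = sup_x {y*x - a*x^2 - b*x} = sup_x {(y-b)*x - a*x^2}
FOC: (y - b) - 2a*x = 0 => x* = (y - b)/(2a)
x* = (5.1437 - 11)/(2*2) = -1.4641
f*(5.1437) = (y-b)^2/(4a) = (5.1437 - 11)^2/(4*2)
= 34.2962/8 = 4.287


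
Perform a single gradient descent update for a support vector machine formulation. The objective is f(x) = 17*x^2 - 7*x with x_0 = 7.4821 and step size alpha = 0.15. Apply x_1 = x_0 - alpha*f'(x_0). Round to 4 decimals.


We compute the gradient at x_0 and apply the update.
f'(x) = 34*x - 7
f'(7.4821) = 34*7.4821 - 7 = 247.3914
x_1 = 7.4821 - 0.15*247.3914 = -29.6266


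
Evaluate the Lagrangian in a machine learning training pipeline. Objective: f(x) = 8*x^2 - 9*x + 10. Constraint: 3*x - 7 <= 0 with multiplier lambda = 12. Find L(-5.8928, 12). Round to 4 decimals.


Step 1: Evaluate f(x).
f(-5.8928) = 8*(-5.8928)^2 - 9*(-5.8928) + 10 = 340.8359
Step 2: Evaluate g(x).
g(-5.8928) = 3*-5.8928 - 7 = -24.6784
Step 3: Compute Lagrangian.
L = 340.8359 + 12*-24.6784 = 44.6951


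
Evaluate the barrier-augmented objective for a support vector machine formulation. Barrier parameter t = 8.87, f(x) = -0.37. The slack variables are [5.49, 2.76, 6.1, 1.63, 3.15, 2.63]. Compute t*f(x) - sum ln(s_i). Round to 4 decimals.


Step 1: Compute log-barrier.
ln values: [1.7029, 1.0152, 1.8083, 0.4886, 1.1474, 0.967]
phi = -(1.7029 + 1.0152 + 1.8083 + 0.4886 + 1.1474 + 0.967) = -7.1294
Step 2: Compute augmented objective.
t*f(x) = 8.87*-0.37 = -3.2819
Total = -3.2819 - 7.1294 = -10.4113


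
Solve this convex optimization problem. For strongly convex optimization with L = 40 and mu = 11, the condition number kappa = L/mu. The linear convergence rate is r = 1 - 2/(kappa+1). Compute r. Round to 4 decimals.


Step 1: Compute the condition number.
kappa = L/mu = 40/11 = 3.6364
Step 2: Compute the convergence rate.
r = 1 - 2/(kappa + 1) = 1 - 2*mu/(L + mu) = (L - mu)/(L + mu) = 29/51 = 0.5686


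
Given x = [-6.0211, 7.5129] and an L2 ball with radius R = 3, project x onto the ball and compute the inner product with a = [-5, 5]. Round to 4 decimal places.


Step 1: Compute ||x|| (intermediates to 6 decimals).
||x|| = sqrt((-6.0211)^2 + 7.5129^2) = 9.627944
Step 2: Project.
Since ||x|| > R, scale = R/||x|| = 3/9.627944 = 0.311593, proj(x) = scale * x
proj(x) = [-1.876133, 2.340967]
Step 3: Dot product.
a^T * proj(x) = -5*(-1.876133) + 5*2.340967 = 21.0855


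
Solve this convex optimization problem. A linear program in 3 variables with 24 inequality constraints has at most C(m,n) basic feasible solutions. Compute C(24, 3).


Each vertex corresponds to some choice of n active constraints out of m, so the number of vertices is at most C(m, n) = m! / (n!(m-n)!).
m = 24, n = 3
Numerator: 24 * 23 * 22
Denominator: 3! = 6
C(24, 3) = 2024


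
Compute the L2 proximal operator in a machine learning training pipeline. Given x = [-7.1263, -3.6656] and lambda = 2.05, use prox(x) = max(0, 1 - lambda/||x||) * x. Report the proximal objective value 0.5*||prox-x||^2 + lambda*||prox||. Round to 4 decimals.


Step 1: Compute ||x||.
||x|| = 8.0138
Step 2: Compute scaling factor.
scale = max(0, 1 - 2.05/8.0138) = 0.7442
Step 3: prox(x) = [-5.3033, -2.7279]
||prox(x)|| = 5.9638
Step 4: Proximal objective.
0.5*||prox-x||^2 = 2.1013
lambda*||prox|| = 12.2258
Total = 14.327


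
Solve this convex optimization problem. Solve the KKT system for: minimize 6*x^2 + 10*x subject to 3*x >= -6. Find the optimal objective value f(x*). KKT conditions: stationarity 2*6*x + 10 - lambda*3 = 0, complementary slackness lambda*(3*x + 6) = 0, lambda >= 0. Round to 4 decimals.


Step 1: Try lambda = 0 (constraint inactive).
Stationarity: 2*6*x + 10 = 0
x* = -10/(2*6) = -5/6 = -0.8333 (rounded; the exact value -5/6 is used below)
Check constraint: 3*-0.8333 = -2.4999 >= -6 -- satisfied.
Step 2: Compute optimal value.
f(x*) = 6*(-5/6)^2 + 10*(-5/6) = -4.1667


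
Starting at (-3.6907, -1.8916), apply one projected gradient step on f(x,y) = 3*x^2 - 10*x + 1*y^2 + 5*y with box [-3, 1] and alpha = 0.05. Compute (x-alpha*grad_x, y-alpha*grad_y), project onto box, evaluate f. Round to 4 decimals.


Step 1: Compute gradient at (-3.6907, -1.8916).
grad_x = 2*3*-3.6907 - 10 = -32.1442
grad_y = 2*1*-1.8916 + 5 = 1.2168
Step 2: Gradient step.
x_raw = -3.6907 - 0.05*-32.1442 = -2.0835
y_raw = -1.8916 - 0.05*1.2168 = -1.9524
Step 3: Project onto [-3, 1].
x_proj = clip(-2.0835) = -2.0835
y_proj = clip(-1.9524) = -1.9524
Step 4: Evaluate f.
f(-2.0835, -1.9524) = 27.9075


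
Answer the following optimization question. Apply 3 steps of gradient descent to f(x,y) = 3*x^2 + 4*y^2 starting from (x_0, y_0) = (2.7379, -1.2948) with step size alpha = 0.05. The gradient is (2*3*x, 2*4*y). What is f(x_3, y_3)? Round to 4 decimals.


Gradient descent on f(x,y) = 3*x^2 + 4*y^2.
Starting point: (2.7379, -1.2948), alpha = 0.05
Step 1: grad_x = 2*3*2.7379 = 16.4274, grad_y = 2*4*-1.2948 = -10.3584
  x_1 = 2.7379 - 0.05*16.4274 = 1.9165
  y_1 = -1.2948 - 0.05*-10.3584 = -0.7769
Step 2: grad_x = 2*3*1.9165 = 11.4992, grad_y = 2*4*-0.7769 = -6.215
  x_2 = 1.9165 - 0.05*11.4992 = 1.3416
  y_2 = -0.7769 - 0.05*-6.215 = -0.4661
Step 3: grad_x = 2*3*1.3416 = 8.0494, grad_y = 2*4*-0.4661 = -3.729
  x_3 = 1.3416 - 0.05*8.0494 = 0.9391
  y_3 = -0.4661 - 0.05*-3.729 = -0.2797
f(0.9391, -0.2797) = 3*0.9391^2 + 4*(-0.2797)^2 = 2.9586


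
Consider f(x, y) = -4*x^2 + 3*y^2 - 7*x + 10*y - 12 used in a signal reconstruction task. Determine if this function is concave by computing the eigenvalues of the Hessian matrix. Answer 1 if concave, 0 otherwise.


The Hessian of f(x,y) = -4*x^2 + 3*y^2 - 7*x + 10*y - 12 is:
H = [[-8, 0], [0, 6]]
Trace = -8 + 6 = -2
Determinant = -8*6 - (0)^2 = -48
Discriminant = (-2)^2 - 4*-48 = 196.0
Eigenvalues: lambda_1 = -8.0, lambda_2 = 6.0
The function is not concave.

0


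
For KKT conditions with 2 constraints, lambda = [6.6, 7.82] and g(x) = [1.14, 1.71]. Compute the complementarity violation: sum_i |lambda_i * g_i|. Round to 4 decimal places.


KKT complementary slackness check:
lambda_1 * g_1 = 6.6 * 1.14 = 7.524
lambda_2 * g_2 = 7.82 * 1.71 = 13.3722
Total violation = 7.524 + 13.3722 = 20.8962


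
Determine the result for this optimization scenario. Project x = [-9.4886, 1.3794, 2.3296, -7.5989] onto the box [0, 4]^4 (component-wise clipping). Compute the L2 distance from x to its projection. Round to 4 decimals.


Project each component onto [0, 4].
clip(-9.4886) = 0.0, clip(1.3794) = 1.3794, clip(2.3296) = 2.3296, clip(-7.5989) = 0.0
Projection = [0.0, 1.3794, 2.3296, 0.0]
Squared diffs: [90.0335, 0.0, 0.0, 57.7433]
Distance = sqrt(147.7768) = 12.1563


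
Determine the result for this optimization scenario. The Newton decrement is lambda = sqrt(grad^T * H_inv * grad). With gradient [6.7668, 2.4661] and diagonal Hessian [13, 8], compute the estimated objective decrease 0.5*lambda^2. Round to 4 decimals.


Step 1: H is diagonal, so H^(-1) * g = [0.5205, 0.3083].
Step 2: g^T H^(-1) g = sum_i g_i^2 / H_ii
  = (6.7668)^2/13 + (2.4661)^2/8
  = 3.5223 + 0.7602 = 4.2825
Step 3: Objective decrease = 0.5 * g^T H^(-1) g = 2.1412


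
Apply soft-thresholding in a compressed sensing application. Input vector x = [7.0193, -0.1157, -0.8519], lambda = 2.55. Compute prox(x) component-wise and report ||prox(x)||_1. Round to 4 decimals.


Soft-thresholding with lambda = 2.55:
prox(7.0193) = sign(7.0193)*max(|7.0193| - 2.55, 0) = 4.4693
prox(-0.1157) = sign(-0.1157)*max(|-0.1157| - 2.55, 0) = 0.0
prox(-0.8519) = sign(-0.8519)*max(|-0.8519| - 2.55, 0) = 0.0
prox(x) = [4.4693, 0.0, 0.0]
||prox(x)||_1 = 4.4693 + 0.0 + 0.0 = 4.4693


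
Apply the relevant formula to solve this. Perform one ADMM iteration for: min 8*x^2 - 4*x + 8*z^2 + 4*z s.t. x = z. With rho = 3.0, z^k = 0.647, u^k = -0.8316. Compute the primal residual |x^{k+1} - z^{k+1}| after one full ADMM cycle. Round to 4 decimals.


ADMM iteration with rho = 3.0, z^k = 0.647, u^k = -0.8316
Step 1: x-update.
Minimize 8*x^2 - 4*x + (3.0/2)*(x - 0.647 - 0.8316)^2
FOC: (2*8 + 3.0)*x = 4 + 3.0*(0.647 + 0.8316)
x^{k+1} = 0.444
Step 2: z-update.
Minimize 8*z^2 + 4*z + (3.0/2)*(0.444 - z - 0.8316)^2
FOC: (2*8 + 3.0)*z = -4 + 3.0*(0.444 - 0.8316)
z^{k+1} = -0.2717
Step 3: u-update.
u^{k+1} = -0.8316 + 0.444 + 0.2717 = -0.1159
Step 4: Primal residual = |0.444 + 0.2717| = 0.7157


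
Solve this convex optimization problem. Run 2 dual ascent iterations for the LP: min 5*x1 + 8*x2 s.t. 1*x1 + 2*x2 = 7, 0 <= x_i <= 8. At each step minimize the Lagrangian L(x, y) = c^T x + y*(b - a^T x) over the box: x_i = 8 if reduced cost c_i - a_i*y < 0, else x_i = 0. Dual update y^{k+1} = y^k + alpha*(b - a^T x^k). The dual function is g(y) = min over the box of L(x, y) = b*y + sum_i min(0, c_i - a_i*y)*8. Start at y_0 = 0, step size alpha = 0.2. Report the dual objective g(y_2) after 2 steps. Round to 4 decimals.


Dual ascent for LP: min 5*x1 + 8*x2, 1*x1 + 2*x2 = 7, 0 <= x_i <= 8
Step 1: y^k = 0.0, reduced costs: (5.0, 8.0)
  x^k = (0.0, 0.0), subgradient = b - a^T x = 7.0
  y^{k+1} = 0.0 + 0.2*7.0 = 1.4
Step 2: y^k = 1.4, reduced costs: (3.6, 5.2)
  x^k = (0.0, 0.0), subgradient = b - a^T x = 7.0
  y^{k+1} = 1.4 + 0.2*7.0 = 2.8
Dual objective at y_2 = 2.8: reduced costs (2.2, 2.4), box minimizer x = (0.0, 0.0)
g(y_2) = b*y + (c1 - a1*y)*x1 + (c2 - a2*y)*x2 = 7*2.8 + 2.2*0.0 + 2.4*0.0 = 19.6 + 0.0 + 0.0 = 19.6


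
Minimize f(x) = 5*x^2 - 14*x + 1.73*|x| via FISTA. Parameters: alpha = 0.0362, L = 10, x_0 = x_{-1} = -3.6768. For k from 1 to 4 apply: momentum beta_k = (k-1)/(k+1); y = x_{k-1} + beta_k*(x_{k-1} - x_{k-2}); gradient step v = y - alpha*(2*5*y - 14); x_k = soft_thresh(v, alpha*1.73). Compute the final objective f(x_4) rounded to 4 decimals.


FISTA on f(x) = 5*x^2 - 14*x + 1.73*|x|
L = 10, alpha = 0.0362
Iteration 1: beta = 0.0, y = -3.6768 + 0.0*(-3.6768 + 3.6768) = -3.6768
  grad(y) = -50.768, v = y - alpha*grad = -1.839
  prox(v) = soft_thresh(-1.839, 0.0626) = -1.7764
Iteration 2: beta = 0.3333, y = -1.7764 + 0.3333*(-1.7764 + 3.6768) = -1.1429
  grad(y) = -25.429, v = y - alpha*grad = -0.2224
  prox(v) = soft_thresh(-0.2224, 0.0626) = -0.1597
Iteration 3: beta = 0.5, y = -0.1597 + 0.5*(-0.1597 + 1.7764) = 0.6486
  grad(y) = -7.5143, v = y - alpha*grad = 0.9206
  prox(v) = soft_thresh(0.9206, 0.0626) = 0.858
Iteration 4: beta = 0.6, y = 0.858 + 0.6*(0.858 + 0.1597) = 1.4686
  grad(y) = 0.6859, v = y - alpha*grad = 1.4438
  prox(v) = soft_thresh(1.4438, 0.0626) = 1.3811
f(x_4) = 5*1.3811^2 - 14*1.3811 + 1.73*|1.3811| = -7.4089


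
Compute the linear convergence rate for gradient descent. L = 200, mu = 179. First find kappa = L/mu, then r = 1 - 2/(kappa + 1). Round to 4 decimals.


Step 1: Compute the condition number.
kappa = L/mu = 200/179 = 1.1173
Step 2: Compute the convergence rate.
r = 1 - 2/(kappa + 1) = 1 - 2*mu/(L + mu) = (L - mu)/(L + mu) = 21/379 = 0.0554


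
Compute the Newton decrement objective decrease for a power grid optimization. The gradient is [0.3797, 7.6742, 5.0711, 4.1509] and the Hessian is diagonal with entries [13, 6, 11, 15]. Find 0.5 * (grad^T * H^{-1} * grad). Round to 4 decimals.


Step 1: H is diagonal, so H^(-1) * g = [0.0292, 1.279, 0.461, 0.2767].
Step 2: g^T H^(-1) g = sum_i g_i^2 / H_ii
  = (0.3797)^2/13 + (7.6742)^2/6 + (5.0711)^2/11 + (4.1509)^2/15
  = 0.0111 + 9.8156 + 2.3378 + 1.1487 = 13.3131
Step 3: Objective decrease = 0.5 * g^T H^(-1) g = 6.6566


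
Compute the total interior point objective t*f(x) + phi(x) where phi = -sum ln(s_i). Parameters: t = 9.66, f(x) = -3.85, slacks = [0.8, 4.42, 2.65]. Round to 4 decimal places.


Step 1: Compute log-barrier.
ln values: [-0.2231, 1.4861, 0.9746]
phi = -(-0.2231 + 1.4861 + 0.9746) = -2.2376
Step 2: Compute augmented objective.
t*f(x) = 9.66*-3.85 = -37.191
Total = -37.191 - 2.2376 = -39.4286


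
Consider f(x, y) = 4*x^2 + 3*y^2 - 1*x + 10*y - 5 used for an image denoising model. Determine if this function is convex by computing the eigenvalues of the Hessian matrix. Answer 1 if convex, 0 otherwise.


The Hessian of f(x,y) = 4*x^2 + 3*y^2 - 1*x + 10*y - 5 is:
H = [[8, 0], [0, 6]]
Trace = 8 + 6 = 14
Determinant = 8*6 - (0)^2 = 48
Discriminant = (14)^2 - 4*48 = 4.0
Eigenvalues: lambda_1 = 6.0, lambda_2 = 8.0
The function is convex.

1


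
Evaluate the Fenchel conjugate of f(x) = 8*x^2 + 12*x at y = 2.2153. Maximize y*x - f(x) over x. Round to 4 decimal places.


f*(y) = sup_x {y*x - a*x^2 - b*x} = sup_x {(y-b)*x - a*x^2}
FOC: (y - b) - 2a*x = 0 => x* = (y - b)/(2a)
x* = (2.2153 - 12)/(2*8) = -0.6115
f*(2.2153) = (y-b)^2/(4a) = (2.2153 - 12)^2/(4*8)
= 95.7404/32 = 2.9919


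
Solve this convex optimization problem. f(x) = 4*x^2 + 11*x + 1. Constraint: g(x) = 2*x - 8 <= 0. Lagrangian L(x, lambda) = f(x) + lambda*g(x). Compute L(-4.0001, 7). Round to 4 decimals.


Step 1: Evaluate f(x).
f(-4.0001) = 4*(-4.0001)^2 + 11*(-4.0001) + 1 = 21.0021
Step 2: Evaluate g(x).
g(-4.0001) = 2*-4.0001 - 8 = -16.0002
Step 3: Compute Lagrangian.
L = 21.0021 + 7*-16.0002 = -90.9993


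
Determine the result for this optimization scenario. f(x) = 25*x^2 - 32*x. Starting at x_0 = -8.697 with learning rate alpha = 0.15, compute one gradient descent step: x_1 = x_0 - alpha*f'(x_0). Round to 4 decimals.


We compute the gradient at x_0 and apply the update.
f'(x) = 50*x - 32
f'(-8.697) = 50*-8.697 - 32 = -466.85
x_1 = -8.697 - 0.15*-466.85 = 61.3305


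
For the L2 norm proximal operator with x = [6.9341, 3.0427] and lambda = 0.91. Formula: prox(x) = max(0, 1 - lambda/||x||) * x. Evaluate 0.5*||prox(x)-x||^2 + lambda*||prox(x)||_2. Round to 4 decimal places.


Step 1: Compute ||x||.
||x|| = 7.5723
Step 2: Compute scaling factor.
scale = max(0, 1 - 0.91/7.5723) = 0.8798
Step 3: prox(x) = [6.1008, 2.677]
||prox(x)|| = 6.6623
Step 4: Proximal objective.
0.5*||prox-x||^2 = 0.4141
lambda*||prox|| = 6.0627
Total = 6.4767


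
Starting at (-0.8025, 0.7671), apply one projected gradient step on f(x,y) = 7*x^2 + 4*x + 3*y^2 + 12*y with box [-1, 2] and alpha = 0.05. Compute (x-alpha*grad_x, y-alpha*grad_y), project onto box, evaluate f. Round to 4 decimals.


Step 1: Compute gradient at (-0.8025, 0.7671).
grad_x = 2*7*-0.8025 + 4 = -7.235
grad_y = 2*3*0.7671 + 12 = 16.6026
Step 2: Gradient step.
x_raw = -0.8025 - 0.05*-7.235 = -0.4408
y_raw = 0.7671 - 0.05*16.6026 = -0.063
Step 3: Project onto [-1, 2].
x_proj = clip(-0.4408) = -0.4408
y_proj = clip(-0.063) = -0.063
Step 4: Evaluate f.
f(-0.4408, -0.063) = -1.1476


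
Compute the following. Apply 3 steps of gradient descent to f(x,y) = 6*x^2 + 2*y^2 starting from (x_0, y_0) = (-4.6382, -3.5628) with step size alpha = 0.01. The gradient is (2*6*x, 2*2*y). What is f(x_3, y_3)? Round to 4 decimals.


Gradient descent on f(x,y) = 6*x^2 + 2*y^2.
Starting point: (-4.6382, -3.5628), alpha = 0.01
Step 1: grad_x = 2*6*-4.6382 = -55.6584, grad_y = 2*2*-3.5628 = -14.2512
  x_1 = -4.6382 - 0.01*-55.6584 = -4.0816
  y_1 = -3.5628 - 0.01*-14.2512 = -3.4203
Step 2: grad_x = 2*6*-4.0816 = -48.9794, grad_y = 2*2*-3.4203 = -13.6812
  x_2 = -4.0816 - 0.01*-48.9794 = -3.5918
  y_2 = -3.4203 - 0.01*-13.6812 = -3.2835
Step 3: grad_x = 2*6*-3.5918 = -43.1019, grad_y = 2*2*-3.2835 = -13.1339
  x_3 = -3.5918 - 0.01*-43.1019 = -3.1608
  y_3 = -3.2835 - 0.01*-13.1339 = -3.1521
f(-3.1608, -3.1521) = 6*(-3.1608)^2 + 2*(-3.1521)^2 = 79.816


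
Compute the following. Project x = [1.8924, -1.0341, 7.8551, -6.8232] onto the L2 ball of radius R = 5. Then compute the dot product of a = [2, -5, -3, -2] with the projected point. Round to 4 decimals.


Step 1: Compute ||x|| (intermediates to 6 decimals).
||x|| = sqrt(1.8924^2 + (-1.0341)^2 + 7.8551^2 + (-6.8232)^2) = 10.625874
Step 2: Project.
Since ||x|| > R, scale = R/||x|| = 5/10.625874 = 0.47055, proj(x) = scale * x
proj(x) = [0.890469, -0.486596, 3.696217, -3.210657]
Step 3: Dot product.
a^T * proj(x) = 2*0.890469 - 5*(-0.486596) - 3*3.696217 - 2*(-3.210657) = -0.4534


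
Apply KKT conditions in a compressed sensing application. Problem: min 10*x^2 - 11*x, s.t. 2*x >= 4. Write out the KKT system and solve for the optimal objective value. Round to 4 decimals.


Step 1: Try lambda = 0 (constraint inactive).
x_unc = 11/(2*10) = 0.55
Check: 2*0.55 = 1.1 < 4 -- violated!
Step 2: Constraint must be active: 2*x = 4
x* = 4/2 = 2.0
lambda = (2*10*2.0 - 11)/2 = 14.5
Step 3: Compute optimal value.
f(x*) = 10*2.0^2 - 11*2.0 = 18.0


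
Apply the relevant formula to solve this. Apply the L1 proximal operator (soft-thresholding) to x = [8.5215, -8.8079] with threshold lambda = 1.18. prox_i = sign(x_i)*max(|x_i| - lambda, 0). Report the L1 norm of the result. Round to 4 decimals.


Soft-thresholding with lambda = 1.18:
prox(8.5215) = sign(8.5215)*max(|8.5215| - 1.18, 0) = 7.3415
prox(-8.8079) = sign(-8.8079)*max(|-8.8079| - 1.18, 0) = -7.6279
prox(x) = [7.3415, -7.6279]
||prox(x)||_1 = 7.3415 + 7.6279 = 14.9694


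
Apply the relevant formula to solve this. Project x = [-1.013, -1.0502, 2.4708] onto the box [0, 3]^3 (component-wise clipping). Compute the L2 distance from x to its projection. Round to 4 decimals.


Project each component onto [0, 3].
clip(-1.013) = 0.0, clip(-1.0502) = 0.0, clip(2.4708) = 2.4708
Projection = [0.0, 0.0, 2.4708]
Squared diffs: [1.0262, 1.1029, 0.0]
Distance = sqrt(2.1291) = 1.4591


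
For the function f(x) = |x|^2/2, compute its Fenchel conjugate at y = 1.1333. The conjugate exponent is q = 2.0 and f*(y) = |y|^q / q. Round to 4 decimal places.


The conjugate exponent q satisfies 1/p + 1/q = 1.
p = 2, so q = 2/(2 - 1) = 2.0
|y|^q = 1.1333^2.0 = 1.2844
f*(1.1333) = 1.2844 / 2.0 = 0.6422


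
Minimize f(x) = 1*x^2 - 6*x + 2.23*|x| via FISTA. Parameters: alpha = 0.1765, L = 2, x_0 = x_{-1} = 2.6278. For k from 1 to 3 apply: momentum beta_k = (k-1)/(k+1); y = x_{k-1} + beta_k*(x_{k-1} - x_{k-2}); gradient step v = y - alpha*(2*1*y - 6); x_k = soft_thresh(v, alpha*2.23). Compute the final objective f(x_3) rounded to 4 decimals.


FISTA on f(x) = 1*x^2 - 6*x + 2.23*|x|
L = 2, alpha = 0.1765
Iteration 1: beta = 0.0, y = 2.6278 + 0.0*(2.6278 - 2.6278) = 2.6278
  grad(y) = -0.7444, v = y - alpha*grad = 2.7592
  prox(v) = soft_thresh(2.7592, 0.3936) = 2.3656
Iteration 2: beta = 0.3333, y = 2.3656 + 0.3333*(2.3656 - 2.6278) = 2.2782
  grad(y) = -1.4436, v = y - alpha*grad = 2.533
  prox(v) = soft_thresh(2.533, 0.3936) = 2.1394
Iteration 3: beta = 0.5, y = 2.1394 + 0.5*(2.1394 - 2.3656) = 2.0263
  grad(y) = -1.9474, v = y - alpha*grad = 2.37
  prox(v) = soft_thresh(2.37, 0.3936) = 1.9764
f(x_3) = 1*1.9764^2 - 6*1.9764 + 2.23*|1.9764| = -3.5449
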